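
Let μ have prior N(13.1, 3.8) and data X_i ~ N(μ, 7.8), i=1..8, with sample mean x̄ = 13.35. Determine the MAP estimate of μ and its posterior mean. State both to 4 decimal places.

μ_MAP = 13.2990, E[μ|data] = 13.2990

Posterior for μ is Normal. Precision-weighted mean: (1/3.8·13.1 + 8/7.8·13.35) / (1/3.8 + 8/7.8) = 13.2990.
A Normal posterior is symmetric, so mode = mean.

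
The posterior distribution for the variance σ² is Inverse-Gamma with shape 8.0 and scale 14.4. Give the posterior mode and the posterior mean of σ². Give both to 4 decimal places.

Mode = β/(α+1) = 14.4/9.0 = 1.6000.
Mean = β/(α−1) = 14.4/7.0 = 2.0571.

MAP = 1.6000; posterior mean = 2.0571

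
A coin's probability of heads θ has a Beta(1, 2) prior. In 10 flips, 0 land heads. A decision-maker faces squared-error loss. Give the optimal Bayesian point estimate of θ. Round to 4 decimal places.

0.0769

Posterior: Beta(1+0, 2+10) = Beta(1, 12).
Since α = 1 ≤ 1 and β > 1, the Beta density is monotone decreasing on [0,1]; the mode is at 0.
Mean = 1/(1+12) = 0.0769.
Squared-error loss ⇒ the optimal estimator is the posterior mean.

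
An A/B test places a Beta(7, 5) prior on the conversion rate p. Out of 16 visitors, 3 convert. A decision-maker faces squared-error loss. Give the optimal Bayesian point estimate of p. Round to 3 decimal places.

Posterior: Beta(7+3, 5+13) = Beta(10, 18).
Mode = (10−1)/(10+18−2) = 9/26 = 0.346.
Mean = 10/(10+18) = 10/28 = 0.357.
Squared-error loss ⇒ the optimal estimator is the posterior mean.

0.357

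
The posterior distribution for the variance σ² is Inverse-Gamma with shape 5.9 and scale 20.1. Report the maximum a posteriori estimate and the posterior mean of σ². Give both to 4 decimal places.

maximum a posteriori estimate = 2.9130, posterior mean = 4.1020

Mode = β/(α+1) = 20.1/6.9 = 2.9130.
Mean = β/(α−1) = 20.1/4.9 = 4.1020.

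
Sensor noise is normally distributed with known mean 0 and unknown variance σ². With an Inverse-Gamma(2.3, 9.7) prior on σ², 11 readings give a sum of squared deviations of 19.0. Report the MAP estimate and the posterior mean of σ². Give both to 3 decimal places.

Posterior: Inverse-Gamma(shape = 2.3+11/2 = 7.8, scale = 9.7+19.0/2 = 19.2).
Mode = β/(α+1) = 19.2/8.8 = 2.182.
Mean = β/(α−1) = 19.2/6.8 = 2.824.

MAP: 2.182. Posterior mean: 2.824.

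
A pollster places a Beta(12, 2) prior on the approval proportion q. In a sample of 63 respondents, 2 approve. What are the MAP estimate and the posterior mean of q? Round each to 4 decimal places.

MAP = 0.1733, posterior mean = 0.1818

Posterior: Beta(12+2, 2+61) = Beta(14, 63).
Mode = (14−1)/(14+63−2) = 13/75 = 0.1733.
Mean = 14/(14+63) = 14/77 = 0.1818.
Right-skewed posterior ⇒ mode < mean.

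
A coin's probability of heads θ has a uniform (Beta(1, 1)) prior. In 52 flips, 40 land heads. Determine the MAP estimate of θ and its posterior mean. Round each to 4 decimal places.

Posterior: Beta(1+40, 1+12) = Beta(41, 13).
Mode = (41−1)/(41+13−2) = 40/52 = 0.7692.
With a flat prior the MAP equals the MLE, 40/52.
Mean = 41/(41+13) = 41/54 = 0.7593.

MAP = 0.7692; posterior mean = 0.7593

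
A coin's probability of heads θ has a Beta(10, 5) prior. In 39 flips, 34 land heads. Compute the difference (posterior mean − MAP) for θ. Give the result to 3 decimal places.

-0.012

Posterior: Beta(10+34, 5+5) = Beta(44, 10).
Mode = (44−1)/(44+10−2) = 43/52 = 0.827.
Mean = 44/(44+10) = 44/54 = 0.815.
Difference = 0.815 − 0.827 = -0.012.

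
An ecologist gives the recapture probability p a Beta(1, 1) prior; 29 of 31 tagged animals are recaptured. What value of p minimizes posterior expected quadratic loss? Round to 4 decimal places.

Posterior: Beta(1+29, 1+2) = Beta(30, 3).
Mode = (30−1)/(30+3−2) = 29/31 = 0.9355.
Mean = 30/(30+3) = 30/33 = 0.9091.
Quadratic loss ⇒ the optimal estimator is the posterior mean.

0.9091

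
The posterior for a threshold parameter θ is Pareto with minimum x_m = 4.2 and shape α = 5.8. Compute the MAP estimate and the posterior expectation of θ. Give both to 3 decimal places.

The Pareto density is strictly decreasing on [x_m, ∞), so the mode is x_m = 4.200.
Mean = α·x_m/(α−1) = 5.8·4.2/4.8 = 5.075.
The posterior is right-skewed, so the mean exceeds the mode.

θ_MAP = 4.200, E[θ|data] = 5.075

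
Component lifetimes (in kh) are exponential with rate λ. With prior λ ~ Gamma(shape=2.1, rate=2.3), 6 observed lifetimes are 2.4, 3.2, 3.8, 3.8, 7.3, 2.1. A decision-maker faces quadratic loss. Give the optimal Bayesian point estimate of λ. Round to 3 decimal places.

0.325

Σ times = 22.6. Posterior: Gamma(shape = 2.1+6 = 8.1, rate = 2.3+22.6 = 24.9).
Mode = (α−1)/β = 7.1/24.9 = 0.285.
Mean = α/β = 8.1/24.9 = 0.325.
Quadratic loss ⇒ the optimal estimator is the posterior mean.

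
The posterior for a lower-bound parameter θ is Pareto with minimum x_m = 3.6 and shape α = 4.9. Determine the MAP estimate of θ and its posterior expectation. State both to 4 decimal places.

The Pareto density is strictly decreasing on [x_m, ∞), so the mode is x_m = 3.6000.
Mean = α·x_m/(α−1) = 4.9·3.6/3.9 = 4.5231.

MAP = 3.6000, posterior mean = 4.5231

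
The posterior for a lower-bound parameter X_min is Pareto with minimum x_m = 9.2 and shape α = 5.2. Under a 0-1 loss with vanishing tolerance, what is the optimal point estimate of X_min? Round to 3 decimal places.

The Pareto density is strictly decreasing on [x_m, ∞), so the mode is x_m = 9.200.
Mean = α·x_m/(α−1) = 5.2·9.2/4.2 = 11.390.
This is the posterior mode — the MAP estimate.

9.200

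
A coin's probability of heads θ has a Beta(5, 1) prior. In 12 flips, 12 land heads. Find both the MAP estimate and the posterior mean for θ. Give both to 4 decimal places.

Posterior: Beta(5+12, 1+0) = Beta(17, 1).
Since β = 1 ≤ 1 and α > 1, the Beta density is monotone increasing on [0,1]; the mode is at 1.
Mean = 17/(17+1) = 0.9444.

MAP estimate = 1.0000, posterior mean = 0.9444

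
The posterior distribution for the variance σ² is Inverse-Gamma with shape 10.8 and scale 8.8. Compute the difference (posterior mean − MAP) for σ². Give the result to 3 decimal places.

Mode = β/(α+1) = 8.8/11.8 = 0.746.
Mean = β/(α−1) = 8.8/9.8 = 0.898.
Difference = 0.898 − 0.746 = 0.152.

0.152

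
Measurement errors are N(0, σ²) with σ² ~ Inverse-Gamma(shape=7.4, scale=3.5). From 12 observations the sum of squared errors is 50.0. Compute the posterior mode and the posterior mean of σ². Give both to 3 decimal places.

MAP = 1.979, posterior mean = 2.298

Posterior: Inverse-Gamma(shape = 7.4+12/2 = 13.4, scale = 3.5+50.0/2 = 28.5).
Mode = β/(α+1) = 28.5/14.4 = 1.979.
Mean = β/(α−1) = 28.5/12.4 = 2.298.
Mean > mode: the posterior has a right tail.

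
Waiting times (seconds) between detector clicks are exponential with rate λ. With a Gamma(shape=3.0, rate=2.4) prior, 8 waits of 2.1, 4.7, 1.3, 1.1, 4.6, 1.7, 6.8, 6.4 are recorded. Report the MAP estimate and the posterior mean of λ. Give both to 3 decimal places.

Σ times = 28.7. Posterior: Gamma(shape = 3.0+8 = 11.0, rate = 2.4+28.7 = 31.1).
Mode = (α−1)/β = 10.0/31.1 = 0.322.
Mean = α/β = 11.0/31.1 = 0.354.

MAP estimate = 0.322, posterior mean = 0.354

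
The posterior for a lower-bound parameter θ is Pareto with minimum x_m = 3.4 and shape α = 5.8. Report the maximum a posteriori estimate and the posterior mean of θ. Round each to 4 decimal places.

MAP: 3.4000. Posterior mean: 4.1083.

The Pareto density is strictly decreasing on [x_m, ∞), so the mode is x_m = 3.4000.
Mean = α·x_m/(α−1) = 5.8·3.4/4.8 = 4.1083.
Mean > mode: the posterior has a right tail.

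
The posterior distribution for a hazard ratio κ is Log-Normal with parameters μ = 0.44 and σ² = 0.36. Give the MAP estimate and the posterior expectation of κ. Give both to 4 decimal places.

κ_MAP = 1.0833, E[κ|data] = 1.8589

Mode = exp(μ − σ²) = exp(0.08) = 1.0833.
Mean = exp(μ + σ²/2) = exp(0.620) = 1.8589.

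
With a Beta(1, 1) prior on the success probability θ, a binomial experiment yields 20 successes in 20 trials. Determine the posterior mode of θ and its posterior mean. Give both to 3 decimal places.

MAP: 1.000. Posterior mean: 0.955.

Posterior: Beta(1+20, 1+0) = Beta(21, 1).
Since β = 1 ≤ 1 and α > 1, the Beta density is monotone increasing on [0,1]; the mode is at 1.
Mean = 21/(21+1) = 0.955.
The posterior is left-skewed, so the mode exceeds the mean.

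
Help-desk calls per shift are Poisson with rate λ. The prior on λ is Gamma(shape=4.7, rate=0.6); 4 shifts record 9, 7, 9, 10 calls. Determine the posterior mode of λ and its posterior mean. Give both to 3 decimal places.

Σ counts = 35. Posterior: Gamma(shape = 4.7+35 = 39.7, rate = 0.6+4 = 4.6).
Mode = (α−1)/β = 38.7/4.6 = 8.413.
Mean = α/β = 39.7/4.6 = 8.630.
Right-skewed posterior ⇒ mode < mean.

MAP = 8.413, posterior mean = 8.630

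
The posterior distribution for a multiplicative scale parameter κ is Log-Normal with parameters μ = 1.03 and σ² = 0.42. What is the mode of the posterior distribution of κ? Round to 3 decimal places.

Mode = exp(μ − σ²) = exp(0.61) = 1.840.
Mean = exp(μ + σ²/2) = exp(1.240) = 3.456.
This is the posterior mode — the MAP estimate.

1.840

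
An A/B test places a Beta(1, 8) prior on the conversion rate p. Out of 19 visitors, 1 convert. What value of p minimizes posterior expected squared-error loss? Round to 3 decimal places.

Posterior: Beta(1+1, 8+18) = Beta(2, 26).
Mode = (2−1)/(2+26−2) = 1/26 = 0.038.
Mean = 2/(2+26) = 2/28 = 0.071.
Squared-error loss ⇒ the optimal estimator is the posterior mean.

0.071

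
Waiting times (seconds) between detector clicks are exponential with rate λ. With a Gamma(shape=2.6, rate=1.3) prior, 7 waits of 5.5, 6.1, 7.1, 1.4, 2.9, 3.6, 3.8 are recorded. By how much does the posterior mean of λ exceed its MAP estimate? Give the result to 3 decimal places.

Σ times = 30.4. Posterior: Gamma(shape = 2.6+7 = 9.6, rate = 1.3+30.4 = 31.7).
Mode = (α−1)/β = 8.6/31.7 = 0.271.
Mean = α/β = 9.6/31.7 = 0.303.
Difference = 0.303 − 0.271 = 0.032.

0.032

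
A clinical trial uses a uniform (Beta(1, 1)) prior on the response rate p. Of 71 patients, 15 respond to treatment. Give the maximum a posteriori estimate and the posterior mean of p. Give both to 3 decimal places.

MAP: 0.211. Posterior mean: 0.219.

Posterior: Beta(1+15, 1+56) = Beta(16, 57).
Mode = (16−1)/(16+57−2) = 15/71 = 0.211.
With a flat prior the MAP equals the MLE, 15/71.
Mean = 16/(16+57) = 16/73 = 0.219.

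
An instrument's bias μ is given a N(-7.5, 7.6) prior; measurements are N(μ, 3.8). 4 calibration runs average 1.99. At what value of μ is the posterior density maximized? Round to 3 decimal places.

Posterior for μ is Normal. Precision-weighted mean: (1/7.6·-7.5 + 4/3.8·1.99) / (1/7.6 + 4/3.8) = 0.936.
A Normal posterior is symmetric, so mode = mean.
This is the posterior mode — the MAP estimate.

0.936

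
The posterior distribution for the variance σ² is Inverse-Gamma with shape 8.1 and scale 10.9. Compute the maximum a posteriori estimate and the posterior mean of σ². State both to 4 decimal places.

maximum a posteriori estimate = 1.1978, posterior mean = 1.5352

Mode = β/(α+1) = 10.9/9.1 = 1.1978.
Mean = β/(α−1) = 10.9/7.1 = 1.5352.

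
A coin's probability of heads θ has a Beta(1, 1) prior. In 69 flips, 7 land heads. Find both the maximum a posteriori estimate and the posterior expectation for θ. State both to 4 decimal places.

Posterior: Beta(1+7, 1+62) = Beta(8, 63).
Mode = (8−1)/(8+63−2) = 7/69 = 0.1014.
With a flat prior the MAP equals the MLE, 7/69.
Mean = 8/(8+63) = 8/71 = 0.1127.

MAP = 0.1014, posterior mean = 0.1127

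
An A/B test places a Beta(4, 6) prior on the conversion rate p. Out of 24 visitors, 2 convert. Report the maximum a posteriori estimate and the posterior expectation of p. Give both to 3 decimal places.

Posterior: Beta(4+2, 6+22) = Beta(6, 28).
Mode = (6−1)/(6+28−2) = 5/32 = 0.156.
Mean = 6/(6+28) = 6/34 = 0.176.

MAP: 0.156. Posterior mean: 0.176.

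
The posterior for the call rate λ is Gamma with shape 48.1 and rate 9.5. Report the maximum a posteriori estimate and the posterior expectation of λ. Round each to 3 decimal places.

Mode = (α−1)/β = 47.1/9.5 = 4.958.
Mean = α/β = 48.1/9.5 = 5.063.

MAP: 4.958. Posterior mean: 5.063.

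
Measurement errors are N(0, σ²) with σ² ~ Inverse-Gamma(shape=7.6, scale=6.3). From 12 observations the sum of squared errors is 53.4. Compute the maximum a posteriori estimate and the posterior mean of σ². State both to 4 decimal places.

Posterior: Inverse-Gamma(shape = 7.6+12/2 = 13.6, scale = 6.3+53.4/2 = 33.0).
Mode = β/(α+1) = 33.0/14.6 = 2.2603.
Mean = β/(α−1) = 33.0/12.6 = 2.6190.
Right-skewed posterior ⇒ mode < mean.

MAP = 2.2603, posterior mean = 2.6190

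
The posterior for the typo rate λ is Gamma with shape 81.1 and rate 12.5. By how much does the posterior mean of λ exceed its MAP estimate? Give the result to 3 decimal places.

0.080

Mode = (α−1)/β = 80.1/12.5 = 6.408.
Mean = α/β = 81.1/12.5 = 6.488.
Difference = 6.488 − 6.408 = 0.080.
The mean is pulled above the mode by the posterior's right skew.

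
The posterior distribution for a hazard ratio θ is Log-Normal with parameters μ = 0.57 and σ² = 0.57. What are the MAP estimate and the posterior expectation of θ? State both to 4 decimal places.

MAP estimate = 1.0000, posterior expectation = 2.3514

Mode = exp(μ − σ²) = exp(0.00) = 1.0000.
Mean = exp(μ + σ²/2) = exp(0.855) = 2.3514.
The mean is pulled above the mode by the posterior's right skew.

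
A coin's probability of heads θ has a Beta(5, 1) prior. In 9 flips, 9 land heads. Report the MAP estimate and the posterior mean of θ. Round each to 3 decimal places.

Posterior: Beta(5+9, 1+0) = Beta(14, 1).
Since β = 1 ≤ 1 and α > 1, the Beta density is monotone increasing on [0,1]; the mode is at 1.
Mean = 14/(14+1) = 0.933.

MAP estimate = 1.000, posterior mean = 0.933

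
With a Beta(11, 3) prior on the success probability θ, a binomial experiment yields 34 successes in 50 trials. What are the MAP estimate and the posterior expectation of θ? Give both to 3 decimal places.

MAP: 0.710. Posterior mean: 0.703.

Posterior: Beta(11+34, 3+16) = Beta(45, 19).
Mode = (45−1)/(45+19−2) = 44/62 = 0.710.
Mean = 45/(45+19) = 45/64 = 0.703.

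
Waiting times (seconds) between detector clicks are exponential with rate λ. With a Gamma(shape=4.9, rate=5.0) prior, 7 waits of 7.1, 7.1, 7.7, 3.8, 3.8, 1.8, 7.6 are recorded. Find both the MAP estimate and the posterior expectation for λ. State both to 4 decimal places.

Σ times = 38.9. Posterior: Gamma(shape = 4.9+7 = 11.9, rate = 5.0+38.9 = 43.9).
Mode = (α−1)/β = 10.9/43.9 = 0.2483.
Mean = α/β = 11.9/43.9 = 0.2711.

MAP = 0.2483; posterior mean = 0.2711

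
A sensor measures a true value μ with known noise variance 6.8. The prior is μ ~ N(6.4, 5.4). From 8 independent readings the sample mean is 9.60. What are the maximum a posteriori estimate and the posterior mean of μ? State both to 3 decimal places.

μ_MAP = 9.165, E[μ|data] = 9.165

Posterior for μ is Normal. Precision-weighted mean: (1/5.4·6.4 + 8/6.8·9.60) / (1/5.4 + 8/6.8) = 9.165.
A Normal posterior is symmetric, so mode = mean.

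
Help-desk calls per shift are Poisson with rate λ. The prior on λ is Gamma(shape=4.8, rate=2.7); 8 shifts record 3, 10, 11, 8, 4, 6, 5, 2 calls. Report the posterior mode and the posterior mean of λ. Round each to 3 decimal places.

Σ counts = 49. Posterior: Gamma(shape = 4.8+49 = 53.8, rate = 2.7+8 = 10.7).
Mode = (α−1)/β = 52.8/10.7 = 4.935.
Mean = α/β = 53.8/10.7 = 5.028.

MAP = 4.935, posterior mean = 5.028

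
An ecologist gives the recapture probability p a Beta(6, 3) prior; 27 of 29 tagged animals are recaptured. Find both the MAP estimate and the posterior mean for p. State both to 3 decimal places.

Posterior: Beta(6+27, 3+2) = Beta(33, 5).
Mode = (33−1)/(33+5−2) = 32/36 = 0.889.
Mean = 33/(33+5) = 33/38 = 0.868.

MAP: 0.889. Posterior mean: 0.868.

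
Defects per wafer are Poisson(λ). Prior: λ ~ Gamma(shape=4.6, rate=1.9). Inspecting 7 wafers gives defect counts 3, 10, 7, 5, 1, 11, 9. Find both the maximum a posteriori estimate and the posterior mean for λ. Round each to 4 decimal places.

maximum a posteriori estimate = 5.5730, posterior mean = 5.6854

Σ counts = 46. Posterior: Gamma(shape = 4.6+46 = 50.6, rate = 1.9+7 = 8.9).
Mode = (α−1)/β = 49.6/8.9 = 5.5730.
Mean = α/β = 50.6/8.9 = 5.6854.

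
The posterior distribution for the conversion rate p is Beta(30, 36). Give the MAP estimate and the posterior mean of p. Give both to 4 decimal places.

Mode = (30−1)/(30+36−2) = 29/64 = 0.4531.
Mean = 30/(30+36) = 30/66 = 0.4545.

MAP = 0.4531; posterior mean = 0.4545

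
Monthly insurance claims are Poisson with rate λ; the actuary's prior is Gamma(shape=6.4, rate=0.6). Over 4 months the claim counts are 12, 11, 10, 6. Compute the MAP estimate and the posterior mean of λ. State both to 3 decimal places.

Σ counts = 39. Posterior: Gamma(shape = 6.4+39 = 45.4, rate = 0.6+4 = 4.6).
Mode = (α−1)/β = 44.4/4.6 = 9.652.
Mean = α/β = 45.4/4.6 = 9.870.
The posterior is right-skewed, so the mean exceeds the mode.

MAP = 9.652; posterior mean = 9.870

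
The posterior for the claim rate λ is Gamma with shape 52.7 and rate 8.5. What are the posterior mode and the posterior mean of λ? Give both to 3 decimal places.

λ_MAP = 6.082, E[λ|data] = 6.200

Mode = (α−1)/β = 51.7/8.5 = 6.082.
Mean = α/β = 52.7/8.5 = 6.200.
The mean is pulled above the mode by the posterior's right skew.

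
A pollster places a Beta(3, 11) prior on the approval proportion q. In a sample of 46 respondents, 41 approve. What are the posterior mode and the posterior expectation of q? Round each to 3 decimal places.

Posterior: Beta(3+41, 11+5) = Beta(44, 16).
Mode = (44−1)/(44+16−2) = 43/58 = 0.741.
Mean = 44/(44+16) = 44/60 = 0.733.
The mean is pulled below the mode by the posterior's left skew.

MAP = 0.741, posterior mean = 0.733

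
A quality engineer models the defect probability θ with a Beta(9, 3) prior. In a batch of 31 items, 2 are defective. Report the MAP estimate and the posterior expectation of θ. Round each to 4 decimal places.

Posterior: Beta(9+2, 3+29) = Beta(11, 32).
Mode = (11−1)/(11+32−2) = 10/41 = 0.2439.
Mean = 11/(11+32) = 11/43 = 0.2558.
The posterior is right-skewed, so the mean exceeds the mode.

MAP: 0.2439. Posterior mean: 0.2558.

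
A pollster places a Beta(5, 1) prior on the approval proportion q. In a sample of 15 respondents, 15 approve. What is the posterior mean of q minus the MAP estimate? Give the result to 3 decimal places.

-0.048

Posterior: Beta(5+15, 1+0) = Beta(20, 1).
Since β = 1 ≤ 1 and α > 1, the Beta density is monotone increasing on [0,1]; the mode is at 1.
Mean = 20/(20+1) = 0.952.
Difference = 0.952 − 1.000 = -0.048.
Left-skewed posterior ⇒ mean < mode.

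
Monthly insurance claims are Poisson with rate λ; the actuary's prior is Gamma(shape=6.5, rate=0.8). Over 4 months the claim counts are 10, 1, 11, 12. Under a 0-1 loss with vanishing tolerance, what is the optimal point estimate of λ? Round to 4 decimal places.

Σ counts = 34. Posterior: Gamma(shape = 6.5+34 = 40.5, rate = 0.8+4 = 4.8).
Mode = (α−1)/β = 39.5/4.8 = 8.2292.
Mean = α/β = 40.5/4.8 = 8.4375.
This is the posterior mode — the MAP estimate.

8.2292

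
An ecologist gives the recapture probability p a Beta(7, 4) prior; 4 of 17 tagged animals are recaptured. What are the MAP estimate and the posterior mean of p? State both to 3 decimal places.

Posterior: Beta(7+4, 4+13) = Beta(11, 17).
Mode = (11−1)/(11+17−2) = 10/26 = 0.385.
Mean = 11/(11+17) = 11/28 = 0.393.

MAP = 0.385; posterior mean = 0.393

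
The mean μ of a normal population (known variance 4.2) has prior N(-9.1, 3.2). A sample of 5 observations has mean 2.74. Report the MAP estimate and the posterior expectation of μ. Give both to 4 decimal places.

MAP estimate = 0.2782, posterior expectation = 0.2782

Posterior for μ is Normal. Precision-weighted mean: (1/3.2·-9.1 + 5/4.2·2.74) / (1/3.2 + 5/4.2) = 0.2782.
A Normal posterior is symmetric, so mode = mean.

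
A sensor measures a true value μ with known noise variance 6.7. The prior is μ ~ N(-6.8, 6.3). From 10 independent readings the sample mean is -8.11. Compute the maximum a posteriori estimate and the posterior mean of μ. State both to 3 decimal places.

Posterior for μ is Normal. Precision-weighted mean: (1/6.3·-6.8 + 10/6.7·-8.11) / (1/6.3 + 10/6.7) = -7.984.
A Normal posterior is symmetric, so mode = mean.

maximum a posteriori estimate = -7.984, posterior mean = -7.984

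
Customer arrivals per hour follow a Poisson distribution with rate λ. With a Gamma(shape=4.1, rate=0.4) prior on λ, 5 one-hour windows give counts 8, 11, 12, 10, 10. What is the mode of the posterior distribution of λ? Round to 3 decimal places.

10.019

Σ counts = 51. Posterior: Gamma(shape = 4.1+51 = 55.1, rate = 0.4+5 = 5.4).
Mode = (α−1)/β = 54.1/5.4 = 10.019.
Mean = α/β = 55.1/5.4 = 10.204.
This is the posterior mode — the MAP estimate.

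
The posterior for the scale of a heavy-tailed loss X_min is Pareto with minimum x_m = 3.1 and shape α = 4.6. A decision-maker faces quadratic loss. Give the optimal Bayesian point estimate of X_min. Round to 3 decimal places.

3.961

The Pareto density is strictly decreasing on [x_m, ∞), so the mode is x_m = 3.100.
Mean = α·x_m/(α−1) = 4.6·3.1/3.6 = 3.961.
Quadratic loss ⇒ the optimal estimator is the posterior mean.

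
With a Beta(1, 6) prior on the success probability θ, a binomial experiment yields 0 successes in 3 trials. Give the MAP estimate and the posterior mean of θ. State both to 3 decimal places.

Posterior: Beta(1+0, 6+3) = Beta(1, 9).
Since α = 1 ≤ 1 and β > 1, the Beta density is monotone decreasing on [0,1]; the mode is at 0.
Mean = 1/(1+9) = 0.100.

MAP: 0.000. Posterior mean: 0.100.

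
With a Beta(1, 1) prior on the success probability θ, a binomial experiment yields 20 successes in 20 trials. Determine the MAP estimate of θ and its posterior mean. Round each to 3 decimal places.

θ_MAP = 1.000, E[θ|data] = 0.955

Posterior: Beta(1+20, 1+0) = Beta(21, 1).
Since β = 1 ≤ 1 and α > 1, the Beta density is monotone increasing on [0,1]; the mode is at 1.
Mean = 21/(21+1) = 0.955.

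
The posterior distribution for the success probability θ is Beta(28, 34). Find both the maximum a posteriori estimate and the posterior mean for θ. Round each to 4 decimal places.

θ_MAP = 0.4500, E[θ|data] = 0.4516

Mode = (28−1)/(28+34−2) = 27/60 = 0.4500.
Mean = 28/(28+34) = 28/62 = 0.4516.
Right-skewed posterior ⇒ mode < mean.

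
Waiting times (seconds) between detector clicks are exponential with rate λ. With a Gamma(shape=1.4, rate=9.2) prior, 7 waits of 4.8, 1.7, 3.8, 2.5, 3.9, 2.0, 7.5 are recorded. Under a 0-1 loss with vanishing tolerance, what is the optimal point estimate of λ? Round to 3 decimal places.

0.209

Σ times = 26.2. Posterior: Gamma(shape = 1.4+7 = 8.4, rate = 9.2+26.2 = 35.4).
Mode = (α−1)/β = 7.4/35.4 = 0.209.
Mean = α/β = 8.4/35.4 = 0.237.
This is the posterior mode — the MAP estimate.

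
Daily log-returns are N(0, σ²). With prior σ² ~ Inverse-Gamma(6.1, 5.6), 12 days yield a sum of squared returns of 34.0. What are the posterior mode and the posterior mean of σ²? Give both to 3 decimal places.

Posterior: Inverse-Gamma(shape = 6.1+12/2 = 12.1, scale = 5.6+34.0/2 = 22.6).
Mode = β/(α+1) = 22.6/13.1 = 1.725.
Mean = β/(α−1) = 22.6/11.1 = 2.036.

posterior mode = 1.725, posterior mean = 2.036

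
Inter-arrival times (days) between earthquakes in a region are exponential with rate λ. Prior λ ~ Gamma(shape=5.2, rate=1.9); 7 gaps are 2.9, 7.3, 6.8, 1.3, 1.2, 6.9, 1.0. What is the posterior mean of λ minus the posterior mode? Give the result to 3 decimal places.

Σ times = 27.4. Posterior: Gamma(shape = 5.2+7 = 12.2, rate = 1.9+27.4 = 29.3).
Mode = (α−1)/β = 11.2/29.3 = 0.382.
Mean = α/β = 12.2/29.3 = 0.416.
Difference = 0.416 − 0.382 = 0.034.

0.034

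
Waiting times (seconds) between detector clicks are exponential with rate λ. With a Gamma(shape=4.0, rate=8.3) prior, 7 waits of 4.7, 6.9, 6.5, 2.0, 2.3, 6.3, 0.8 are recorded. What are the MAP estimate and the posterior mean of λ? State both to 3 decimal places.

MAP = 0.265; posterior mean = 0.291

Σ times = 29.5. Posterior: Gamma(shape = 4.0+7 = 11.0, rate = 8.3+29.5 = 37.8).
Mode = (α−1)/β = 10.0/37.8 = 0.265.
Mean = α/β = 11.0/37.8 = 0.291.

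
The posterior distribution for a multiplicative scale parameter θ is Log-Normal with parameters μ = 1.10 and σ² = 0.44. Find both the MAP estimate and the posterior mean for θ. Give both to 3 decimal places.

Mode = exp(μ − σ²) = exp(0.66) = 1.935.
Mean = exp(μ + σ²/2) = exp(1.320) = 3.743.
The posterior is right-skewed, so the mean exceeds the mode.

MAP: 1.935. Posterior mean: 3.743.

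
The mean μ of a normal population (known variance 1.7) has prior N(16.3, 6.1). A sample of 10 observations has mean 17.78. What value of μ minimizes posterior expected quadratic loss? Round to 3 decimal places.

Posterior for μ is Normal. Precision-weighted mean: (1/6.1·16.3 + 10/1.7·17.78) / (1/6.1 + 10/1.7) = 17.740.
A Normal posterior is symmetric, so mode = mean.
Quadratic loss ⇒ the optimal estimator is the posterior mean.

17.740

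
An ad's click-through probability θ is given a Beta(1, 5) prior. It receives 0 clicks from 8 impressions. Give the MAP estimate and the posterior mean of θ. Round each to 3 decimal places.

MAP = 0.000; posterior mean = 0.071

Posterior: Beta(1+0, 5+8) = Beta(1, 13).
Since α = 1 ≤ 1 and β > 1, the Beta density is monotone decreasing on [0,1]; the mode is at 0.
Mean = 1/(1+13) = 0.071.
The mean is pulled above the mode by the posterior's right skew.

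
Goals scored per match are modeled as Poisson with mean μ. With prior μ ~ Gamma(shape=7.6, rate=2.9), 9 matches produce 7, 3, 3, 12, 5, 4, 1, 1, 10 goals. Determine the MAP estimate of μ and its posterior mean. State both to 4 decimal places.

MAP estimate = 4.4202, posterior mean = 4.5042

Σ counts = 46. Posterior: Gamma(shape = 7.6+46 = 53.6, rate = 2.9+9 = 11.9).
Mode = (α−1)/β = 52.6/11.9 = 4.4202.
Mean = α/β = 53.6/11.9 = 4.5042.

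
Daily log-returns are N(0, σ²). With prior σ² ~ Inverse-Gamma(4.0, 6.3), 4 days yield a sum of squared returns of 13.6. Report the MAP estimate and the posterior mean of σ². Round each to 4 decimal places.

MAP = 1.8714; posterior mean = 2.6200

Posterior: Inverse-Gamma(shape = 4.0+4/2 = 6.0, scale = 6.3+13.6/2 = 13.1).
Mode = β/(α+1) = 13.1/7.0 = 1.8714.
Mean = β/(α−1) = 13.1/5.0 = 2.6200.
Right-skewed posterior ⇒ mode < mean.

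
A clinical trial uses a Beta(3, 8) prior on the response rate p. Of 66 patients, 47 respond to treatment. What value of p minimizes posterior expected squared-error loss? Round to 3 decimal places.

Posterior: Beta(3+47, 8+19) = Beta(50, 27).
Mode = (50−1)/(50+27−2) = 49/75 = 0.653.
Mean = 50/(50+27) = 50/77 = 0.649.
Squared-error loss ⇒ the optimal estimator is the posterior mean.

0.649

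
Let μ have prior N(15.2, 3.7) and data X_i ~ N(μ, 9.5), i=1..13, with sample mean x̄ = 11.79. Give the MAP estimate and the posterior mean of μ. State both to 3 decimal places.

Posterior for μ is Normal. Precision-weighted mean: (1/3.7·15.2 + 13/9.5·11.79) / (1/3.7 + 13/9.5) = 12.352.
A Normal posterior is symmetric, so mode = mean.

MAP: 12.352. Posterior mean: 12.352.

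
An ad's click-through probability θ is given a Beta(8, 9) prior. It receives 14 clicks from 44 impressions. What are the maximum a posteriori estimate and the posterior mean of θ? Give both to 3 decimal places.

MAP = 0.356; posterior mean = 0.361

Posterior: Beta(8+14, 9+30) = Beta(22, 39).
Mode = (22−1)/(22+39−2) = 21/59 = 0.356.
Mean = 22/(22+39) = 22/61 = 0.361.
Right-skewed posterior ⇒ mode < mean.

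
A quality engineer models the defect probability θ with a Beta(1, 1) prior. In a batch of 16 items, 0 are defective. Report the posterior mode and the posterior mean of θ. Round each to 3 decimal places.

Posterior: Beta(1+0, 1+16) = Beta(1, 17).
Since α = 1 ≤ 1 and β > 1, the Beta density is monotone decreasing on [0,1]; the mode is at 0.
Mean = 1/(1+17) = 0.056.
Mean > mode: the posterior has a right tail.

posterior mode = 0.000, posterior mean = 0.056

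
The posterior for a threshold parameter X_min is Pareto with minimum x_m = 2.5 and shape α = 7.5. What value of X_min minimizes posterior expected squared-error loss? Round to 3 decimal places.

2.885

The Pareto density is strictly decreasing on [x_m, ∞), so the mode is x_m = 2.500.
Mean = α·x_m/(α−1) = 7.5·2.5/6.5 = 2.885.
Squared-error loss ⇒ the optimal estimator is the posterior mean.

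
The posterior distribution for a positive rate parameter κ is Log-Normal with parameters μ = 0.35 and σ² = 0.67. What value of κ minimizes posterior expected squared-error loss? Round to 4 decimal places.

Mode = exp(μ − σ²) = exp(-0.32) = 0.7261.
Mean = exp(μ + σ²/2) = exp(0.685) = 1.9838.
Squared-error loss ⇒ the optimal estimator is the posterior mean.

1.9838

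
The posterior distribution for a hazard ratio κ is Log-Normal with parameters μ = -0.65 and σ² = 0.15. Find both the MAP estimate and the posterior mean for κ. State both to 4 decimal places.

Mode = exp(μ − σ²) = exp(-0.80) = 0.4493.
Mean = exp(μ + σ²/2) = exp(-0.575) = 0.5627.
Mean > mode: the posterior has a right tail.

MAP estimate = 0.4493, posterior mean = 0.5627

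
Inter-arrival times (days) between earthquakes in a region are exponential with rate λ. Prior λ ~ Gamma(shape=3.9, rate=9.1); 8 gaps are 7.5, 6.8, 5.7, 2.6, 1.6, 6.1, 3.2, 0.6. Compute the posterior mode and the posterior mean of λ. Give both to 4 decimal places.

MAP = 0.2523, posterior mean = 0.2755

Σ times = 34.1. Posterior: Gamma(shape = 3.9+8 = 11.9, rate = 9.1+34.1 = 43.2).
Mode = (α−1)/β = 10.9/43.2 = 0.2523.
Mean = α/β = 11.9/43.2 = 0.2755.
The posterior is right-skewed, so the mean exceeds the mode.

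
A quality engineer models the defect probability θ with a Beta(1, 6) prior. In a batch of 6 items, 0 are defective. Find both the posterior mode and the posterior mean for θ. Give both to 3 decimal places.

MAP = 0.000, posterior mean = 0.077

Posterior: Beta(1+0, 6+6) = Beta(1, 12).
Since α = 1 ≤ 1 and β > 1, the Beta density is monotone decreasing on [0,1]; the mode is at 0.
Mean = 1/(1+12) = 0.077.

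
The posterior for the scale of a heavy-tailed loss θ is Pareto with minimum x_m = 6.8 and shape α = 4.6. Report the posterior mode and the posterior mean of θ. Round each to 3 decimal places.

MAP: 6.800. Posterior mean: 8.689.

The Pareto density is strictly decreasing on [x_m, ∞), so the mode is x_m = 6.800.
Mean = α·x_m/(α−1) = 4.6·6.8/3.6 = 8.689.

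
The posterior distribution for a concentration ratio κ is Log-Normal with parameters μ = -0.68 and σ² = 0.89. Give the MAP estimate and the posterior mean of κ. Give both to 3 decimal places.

MAP: 0.208. Posterior mean: 0.791.

Mode = exp(μ − σ²) = exp(-1.57) = 0.208.
Mean = exp(μ + σ²/2) = exp(-0.235) = 0.791.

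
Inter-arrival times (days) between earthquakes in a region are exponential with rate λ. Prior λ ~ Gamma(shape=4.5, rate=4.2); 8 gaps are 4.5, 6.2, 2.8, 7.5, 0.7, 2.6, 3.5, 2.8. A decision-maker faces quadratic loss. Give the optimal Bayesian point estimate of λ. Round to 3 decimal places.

Σ times = 30.6. Posterior: Gamma(shape = 4.5+8 = 12.5, rate = 4.2+30.6 = 34.8).
Mode = (α−1)/β = 11.5/34.8 = 0.330.
Mean = α/β = 12.5/34.8 = 0.359.
Quadratic loss ⇒ the optimal estimator is the posterior mean.

0.359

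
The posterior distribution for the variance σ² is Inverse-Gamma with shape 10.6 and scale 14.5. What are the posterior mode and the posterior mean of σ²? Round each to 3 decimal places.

Mode = β/(α+1) = 14.5/11.6 = 1.250.
Mean = β/(α−1) = 14.5/9.6 = 1.510.

MAP: 1.250. Posterior mean: 1.510.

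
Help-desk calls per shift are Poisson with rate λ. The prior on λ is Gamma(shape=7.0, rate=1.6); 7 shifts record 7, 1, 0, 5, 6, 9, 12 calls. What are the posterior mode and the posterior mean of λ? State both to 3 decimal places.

MAP = 5.349; posterior mean = 5.465

Σ counts = 40. Posterior: Gamma(shape = 7.0+40 = 47.0, rate = 1.6+7 = 8.6).
Mode = (α−1)/β = 46.0/8.6 = 5.349.
Mean = α/β = 47.0/8.6 = 5.465.
Right-skewed posterior ⇒ mode < mean.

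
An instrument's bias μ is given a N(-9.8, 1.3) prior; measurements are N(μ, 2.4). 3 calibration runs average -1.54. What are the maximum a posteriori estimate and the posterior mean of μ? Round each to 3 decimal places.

MAP = -4.687, posterior mean = -4.687

Posterior for μ is Normal. Precision-weighted mean: (1/1.3·-9.8 + 3/2.4·-1.54) / (1/1.3 + 3/2.4) = -4.687.
A Normal posterior is symmetric, so mode = mean.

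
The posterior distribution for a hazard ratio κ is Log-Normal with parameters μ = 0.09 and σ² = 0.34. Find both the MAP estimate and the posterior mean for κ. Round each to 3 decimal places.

Mode = exp(μ − σ²) = exp(-0.25) = 0.779.
Mean = exp(μ + σ²/2) = exp(0.260) = 1.297.

MAP = 0.779, posterior mean = 1.297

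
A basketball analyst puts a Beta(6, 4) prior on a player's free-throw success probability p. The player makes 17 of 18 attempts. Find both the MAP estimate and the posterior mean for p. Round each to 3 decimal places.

Posterior: Beta(6+17, 4+1) = Beta(23, 5).
Mode = (23−1)/(23+5−2) = 22/26 = 0.846.
Mean = 23/(23+5) = 23/28 = 0.821.

p_MAP = 0.846, E[p|data] = 0.821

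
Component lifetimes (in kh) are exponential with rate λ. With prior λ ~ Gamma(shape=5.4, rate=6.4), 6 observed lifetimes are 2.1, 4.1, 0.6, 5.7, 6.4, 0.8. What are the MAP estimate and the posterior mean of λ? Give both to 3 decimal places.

Σ times = 19.7. Posterior: Gamma(shape = 5.4+6 = 11.4, rate = 6.4+19.7 = 26.1).
Mode = (α−1)/β = 10.4/26.1 = 0.398.
Mean = α/β = 11.4/26.1 = 0.437.
The mean is pulled above the mode by the posterior's right skew.

MAP: 0.398. Posterior mean: 0.437.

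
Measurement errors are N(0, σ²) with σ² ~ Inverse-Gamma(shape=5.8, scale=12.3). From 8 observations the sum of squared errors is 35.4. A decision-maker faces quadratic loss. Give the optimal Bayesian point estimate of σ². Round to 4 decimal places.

Posterior: Inverse-Gamma(shape = 5.8+8/2 = 9.8, scale = 12.3+35.4/2 = 30.0).
Mode = β/(α+1) = 30.0/10.8 = 2.7778.
Mean = β/(α−1) = 30.0/8.8 = 3.4091.
Quadratic loss ⇒ the optimal estimator is the posterior mean.

3.4091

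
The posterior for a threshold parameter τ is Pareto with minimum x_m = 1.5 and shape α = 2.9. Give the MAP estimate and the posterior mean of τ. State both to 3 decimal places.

MAP: 1.500. Posterior mean: 2.289.

The Pareto density is strictly decreasing on [x_m, ∞), so the mode is x_m = 1.500.
Mean = α·x_m/(α−1) = 2.9·1.5/1.9 = 2.289.
Mean > mode: the posterior has a right tail.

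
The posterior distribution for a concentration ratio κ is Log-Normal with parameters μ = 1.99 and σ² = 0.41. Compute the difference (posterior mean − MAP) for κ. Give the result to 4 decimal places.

Mode = exp(μ − σ²) = exp(1.58) = 4.8550.
Mean = exp(μ + σ²/2) = exp(2.195) = 8.9800.
Difference = 8.9800 − 4.8550 = 4.1250.
The mean is pulled above the mode by the posterior's right skew.

4.1250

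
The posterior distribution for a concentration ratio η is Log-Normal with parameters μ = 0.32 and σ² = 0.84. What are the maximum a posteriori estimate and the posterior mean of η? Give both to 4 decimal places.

MAP = 0.5945, posterior mean = 2.0959

Mode = exp(μ − σ²) = exp(-0.52) = 0.5945.
Mean = exp(μ + σ²/2) = exp(0.740) = 2.0959.
The mean is pulled above the mode by the posterior's right skew.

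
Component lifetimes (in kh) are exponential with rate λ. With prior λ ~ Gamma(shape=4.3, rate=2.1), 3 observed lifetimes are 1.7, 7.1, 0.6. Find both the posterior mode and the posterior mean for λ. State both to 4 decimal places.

posterior mode = 0.5478, posterior mean = 0.6348

Σ times = 9.4. Posterior: Gamma(shape = 4.3+3 = 7.3, rate = 2.1+9.4 = 11.5).
Mode = (α−1)/β = 6.3/11.5 = 0.5478.
Mean = α/β = 7.3/11.5 = 0.6348.
Mean > mode: the posterior has a right tail.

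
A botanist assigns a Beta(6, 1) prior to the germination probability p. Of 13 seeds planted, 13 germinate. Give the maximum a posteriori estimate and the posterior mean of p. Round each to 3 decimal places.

Posterior: Beta(6+13, 1+0) = Beta(19, 1).
Since β = 1 ≤ 1 and α > 1, the Beta density is monotone increasing on [0,1]; the mode is at 1.
Mean = 19/(19+1) = 0.950.

MAP = 1.000, posterior mean = 0.950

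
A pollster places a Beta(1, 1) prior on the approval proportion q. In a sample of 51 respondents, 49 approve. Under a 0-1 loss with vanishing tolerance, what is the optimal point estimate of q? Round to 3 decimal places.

0.961

Posterior: Beta(1+49, 1+2) = Beta(50, 3).
Mode = (50−1)/(50+3−2) = 49/51 = 0.961.
Mean = 50/(50+3) = 50/53 = 0.943.
This is the posterior mode — the MAP estimate.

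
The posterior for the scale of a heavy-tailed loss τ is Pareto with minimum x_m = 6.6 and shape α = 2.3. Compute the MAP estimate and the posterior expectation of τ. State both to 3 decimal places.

The Pareto density is strictly decreasing on [x_m, ∞), so the mode is x_m = 6.600.
Mean = α·x_m/(α−1) = 2.3·6.6/1.3 = 11.677.
The posterior is right-skewed, so the mean exceeds the mode.

MAP: 6.600. Posterior mean: 11.677.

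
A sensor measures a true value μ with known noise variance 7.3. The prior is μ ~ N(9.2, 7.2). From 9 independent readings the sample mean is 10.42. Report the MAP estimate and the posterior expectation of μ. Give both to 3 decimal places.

Posterior for μ is Normal. Precision-weighted mean: (1/7.2·9.2 + 9/7.3·10.42) / (1/7.2 + 9/7.3) = 10.296.
A Normal posterior is symmetric, so mode = mean.

MAP = 10.296, posterior mean = 10.296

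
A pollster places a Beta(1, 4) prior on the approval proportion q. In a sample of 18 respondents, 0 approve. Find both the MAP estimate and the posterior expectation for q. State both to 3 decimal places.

Posterior: Beta(1+0, 4+18) = Beta(1, 22).
Since α = 1 ≤ 1 and β > 1, the Beta density is monotone decreasing on [0,1]; the mode is at 0.
Mean = 1/(1+22) = 0.043.

MAP: 0.000. Posterior mean: 0.043.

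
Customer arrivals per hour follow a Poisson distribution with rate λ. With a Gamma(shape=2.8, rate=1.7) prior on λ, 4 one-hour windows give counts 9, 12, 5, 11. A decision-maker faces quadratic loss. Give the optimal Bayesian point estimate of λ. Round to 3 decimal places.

Σ counts = 37. Posterior: Gamma(shape = 2.8+37 = 39.8, rate = 1.7+4 = 5.7).
Mode = (α−1)/β = 38.8/5.7 = 6.807.
Mean = α/β = 39.8/5.7 = 6.982.
Quadratic loss ⇒ the optimal estimator is the posterior mean.

6.982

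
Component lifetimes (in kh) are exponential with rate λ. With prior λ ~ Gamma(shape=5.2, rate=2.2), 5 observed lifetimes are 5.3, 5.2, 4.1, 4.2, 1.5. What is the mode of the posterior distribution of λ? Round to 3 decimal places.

Σ times = 20.3. Posterior: Gamma(shape = 5.2+5 = 10.2, rate = 2.2+20.3 = 22.5).
Mode = (α−1)/β = 9.2/22.5 = 0.409.
Mean = α/β = 10.2/22.5 = 0.453.
This is the posterior mode — the MAP estimate.

0.409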